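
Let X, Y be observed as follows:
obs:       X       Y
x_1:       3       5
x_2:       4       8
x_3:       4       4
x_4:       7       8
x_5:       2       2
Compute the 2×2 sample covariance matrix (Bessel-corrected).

Step 1 — column means:
  mean(X) = (3 + 4 + 4 + 7 + 2) / 5 = 20/5 = 4
  mean(Y) = (5 + 8 + 4 + 8 + 2) / 5 = 27/5 = 5.4

Step 2 — sample covariance S[i,j] = (1/(n-1)) · Σ_k (x_{k,i} - mean_i) · (x_{k,j} - mean_j), with n-1 = 4.
  S[X,X] = ((-1)·(-1) + (0)·(0) + (0)·(0) + (3)·(3) + (-2)·(-2)) / 4 = 14/4 = 3.5
  S[X,Y] = ((-1)·(-0.4) + (0)·(2.6) + (0)·(-1.4) + (3)·(2.6) + (-2)·(-3.4)) / 4 = 15/4 = 3.75
  S[Y,Y] = ((-0.4)·(-0.4) + (2.6)·(2.6) + (-1.4)·(-1.4) + (2.6)·(2.6) + (-3.4)·(-3.4)) / 4 = 27.2/4 = 6.8

S is symmetric (S[j,i] = S[i,j]). Assembling:

S = [[3.5, 3.75],
 [3.75, 6.8]]


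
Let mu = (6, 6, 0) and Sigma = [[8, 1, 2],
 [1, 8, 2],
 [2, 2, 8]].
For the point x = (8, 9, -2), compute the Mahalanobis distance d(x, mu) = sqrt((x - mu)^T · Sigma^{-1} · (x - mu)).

Step 1 — centre the observation: (x - mu) = (2, 3, -2).

Step 2 — invert Sigma (cofactor / det for 3×3, or solve directly):
  Sigma^{-1} = [[0.1339, -0.0089, -0.0312],
 [-0.0089, 0.1339, -0.0312],
 [-0.0312, -0.0312, 0.1406]].

Step 3 — form the quadratic (x - mu)^T · Sigma^{-1} · (x - mu):
  Sigma^{-1} · (x - mu) = (0.3036, 0.4464, -0.4375).
  (x - mu)^T · [Sigma^{-1} · (x - mu)] = (2)·(0.3036) + (3)·(0.4464) + (-2)·(-0.4375) = 2.8214.

Step 4 — take square root: d = √(2.8214) ≈ 1.6797.

d(x, mu) = √(2.8214) ≈ 1.6797


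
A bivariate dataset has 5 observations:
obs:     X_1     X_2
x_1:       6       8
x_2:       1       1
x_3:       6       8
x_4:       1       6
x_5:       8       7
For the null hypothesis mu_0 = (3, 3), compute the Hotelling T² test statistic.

Step 1 — sample mean vector:
  mean(X_1) = (6 + 1 + 6 + 1 + 8) / 5 = 22/5 = 4.4
  mean(X_2) = (8 + 1 + 8 + 6 + 7) / 5 = 30/5 = 6
  x̄ = (4.4, 6),  deviation x̄ - mu_0 = (4.4, 6) - (3, 3) = (1.4, 3).

Step 2 — sample covariance matrix, S[i,j] = (1/(n-1)) · Σ_k (x_{k,i} - mean_i) · (x_{k,j} - mean_j), divisor n-1 = 4:
  S[X_1,X_1] = ((1.6)·(1.6) + (-3.4)·(-3.4) + (1.6)·(1.6) + (-3.4)·(-3.4) + (3.6)·(3.6)) / 4 = 41.2/4 = 10.3
  S[X_1,X_2] = ((1.6)·(2) + (-3.4)·(-5) + (1.6)·(2) + (-3.4)·(0) + (3.6)·(1)) / 4 = 27/4 = 6.75
  S[X_2,X_2] = ((2)·(2) + (-5)·(-5) + (2)·(2) + (0)·(0) + (1)·(1)) / 4 = 34/4 = 8.5
  S = [[10.3, 6.75],
 [6.75, 8.5]].

Step 3 — invert S. det(S) = 10.3·8.5 - (6.75)² = 41.9875.
  S^{-1} = (1/det) · [[d, -b], [-b, a]] = [[0.2024, -0.1608],
 [-0.1608, 0.2453]].

Step 4 — quadratic form (x̄ - mu_0)^T · S^{-1} · (x̄ - mu_0):
  S^{-1} · (x̄ - mu_0) = (-0.1989, 0.5109),
  (x̄ - mu_0)^T · [...] = (1.4)·(-0.1989) + (3)·(0.5109) = 1.2542.

Step 5 — scale by n: T² = 5 · 1.2542 = 6.2709.

T² ≈ 6.2709


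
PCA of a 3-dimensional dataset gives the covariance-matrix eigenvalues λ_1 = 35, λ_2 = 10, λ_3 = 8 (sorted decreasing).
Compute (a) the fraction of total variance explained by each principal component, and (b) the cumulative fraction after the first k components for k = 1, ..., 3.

Step 1 — total variance = trace(Sigma) = Σ λ_i = 35 + 10 + 8 = 53.

Step 2 — fraction explained by component i = λ_i / Σ λ:
  PC1: 35/53 = 0.6604
  PC2: 10/53 = 0.1887
  PC3: 8/53 = 0.1509

Step 3 — cumulative fraction after k components = (λ_1 + ... + λ_k) / Σ λ:
  k = 1: 35/53 = 0.6604
  k = 2: (35 + 10)/53 = 45/53 = 0.8491
  k = 3: (35 + 10 + 8)/53 = 53/53 = 1

Summary (fraction, with percent):

explained: PC1 0.6604 (66.04%), PC2 0.1887 (18.87%), PC3 0.1509 (15.09%);  cumulative: 0.6604, 0.8491, 1


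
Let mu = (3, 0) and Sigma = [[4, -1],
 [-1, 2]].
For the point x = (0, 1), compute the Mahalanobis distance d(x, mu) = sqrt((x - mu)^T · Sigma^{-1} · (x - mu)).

Step 1 — centre the observation: (x - mu) = (-3, 1).

Step 2 — invert Sigma. det(Sigma) = 4·2 - (-1)² = 7.
  Sigma^{-1} = (1/det) · [[d, -b], [-b, a]] = [[0.2857, 0.1429],
 [0.1429, 0.5714]].

Step 3 — form the quadratic (x - mu)^T · Sigma^{-1} · (x - mu):
  Sigma^{-1} · (x - mu) = (-0.7143, 0.1429).
  (x - mu)^T · [Sigma^{-1} · (x - mu)] = (-3)·(-0.7143) + (1)·(0.1429) = 2.2857.

Step 4 — take square root: d = √(2.2857) ≈ 1.5119.

d(x, mu) = √(2.2857) ≈ 1.5119


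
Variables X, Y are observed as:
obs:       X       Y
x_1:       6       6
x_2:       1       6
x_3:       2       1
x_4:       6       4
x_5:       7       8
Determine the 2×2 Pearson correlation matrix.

Step 1 — column means:
  mean(X) = (6 + 1 + 2 + 6 + 7) / 5 = 22/5 = 4.4
  mean(Y) = (6 + 6 + 1 + 4 + 8) / 5 = 25/5 = 5

Step 2 — sample variances and covariances s[i,j] = (1/(n-1)) · Σ_k (x_{k,i} - mean_i) · (x_{k,j} - mean_j), with n-1 = 4:
  s[X,X] = ((1.6)·(1.6) + (-3.4)·(-3.4) + (-2.4)·(-2.4) + (1.6)·(1.6) + (2.6)·(2.6)) / 4 = 29.2/4 = 7.3
  s[X,Y] = ((1.6)·(1) + (-3.4)·(1) + (-2.4)·(-4) + (1.6)·(-1) + (2.6)·(3)) / 4 = 14/4 = 3.5
  s[Y,Y] = ((1)·(1) + (1)·(1) + (-4)·(-4) + (-1)·(-1) + (3)·(3)) / 4 = 28/4 = 7
  Sample standard deviations s_i = √(s[i,i]):
  s(X) = √(7.3) = 2.7019
  s(Y) = √(7) = 2.6458

Step 3 — r_{ij} = s_{ij} / (s_i · s_j):
  r[X,X] = 1 (diagonal).
  r[X,Y] = 3.5 / (2.7019 · 2.6458) = 3.5 / 7.1484 = 0.4896
  r[Y,Y] = 1 (diagonal).

R is symmetric with unit diagonal. Assembling:

R = [[1, 0.4896],
 [0.4896, 1]]


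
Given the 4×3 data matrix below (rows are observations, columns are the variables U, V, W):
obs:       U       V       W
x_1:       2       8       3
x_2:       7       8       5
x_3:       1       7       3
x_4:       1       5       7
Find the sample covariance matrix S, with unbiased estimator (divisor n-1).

Step 1 — column means:
  mean(U) = (2 + 7 + 1 + 1) / 4 = 11/4 = 2.75
  mean(V) = (8 + 8 + 7 + 5) / 4 = 28/4 = 7
  mean(W) = (3 + 5 + 3 + 7) / 4 = 18/4 = 4.5

Step 2 — sample covariance S[i,j] = (1/(n-1)) · Σ_k (x_{k,i} - mean_i) · (x_{k,j} - mean_j), with n-1 = 3.
  S[U,U] = ((-0.75)·(-0.75) + (4.25)·(4.25) + (-1.75)·(-1.75) + (-1.75)·(-1.75)) / 3 = 24.75/3 = 8.25
  S[U,V] = ((-0.75)·(1) + (4.25)·(1) + (-1.75)·(0) + (-1.75)·(-2)) / 3 = 7/3 = 2.3333
  S[U,W] = ((-0.75)·(-1.5) + (4.25)·(0.5) + (-1.75)·(-1.5) + (-1.75)·(2.5)) / 3 = 1.5/3 = 0.5
  S[V,V] = ((1)·(1) + (1)·(1) + (0)·(0) + (-2)·(-2)) / 3 = 6/3 = 2
  S[V,W] = ((1)·(-1.5) + (1)·(0.5) + (0)·(-1.5) + (-2)·(2.5)) / 3 = -6/3 = -2
  S[W,W] = ((-1.5)·(-1.5) + (0.5)·(0.5) + (-1.5)·(-1.5) + (2.5)·(2.5)) / 3 = 11/3 = 3.6667

S is symmetric (S[j,i] = S[i,j]). Assembling:

S = [[8.25, 2.3333, 0.5],
 [2.3333, 2, -2],
 [0.5, -2, 3.6667]]


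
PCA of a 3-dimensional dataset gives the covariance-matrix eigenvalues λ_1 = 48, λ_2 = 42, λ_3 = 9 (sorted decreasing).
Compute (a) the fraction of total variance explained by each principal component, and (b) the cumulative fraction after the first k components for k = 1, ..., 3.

Step 1 — total variance = trace(Sigma) = Σ λ_i = 48 + 42 + 9 = 99.

Step 2 — fraction explained by component i = λ_i / Σ λ:
  PC1: 48/99 = 0.4848
  PC2: 42/99 = 0.4242
  PC3: 9/99 = 0.0909

Step 3 — cumulative fraction after k components = (λ_1 + ... + λ_k) / Σ λ:
  k = 1: 48/99 = 0.4848
  k = 2: (48 + 42)/99 = 90/99 = 0.9091
  k = 3: (48 + 42 + 9)/99 = 99/99 = 1

Summary (fraction, with percent):

explained: PC1 0.4848 (48.48%), PC2 0.4242 (42.42%), PC3 0.0909 (9.09%);  cumulative: 0.4848, 0.9091, 1


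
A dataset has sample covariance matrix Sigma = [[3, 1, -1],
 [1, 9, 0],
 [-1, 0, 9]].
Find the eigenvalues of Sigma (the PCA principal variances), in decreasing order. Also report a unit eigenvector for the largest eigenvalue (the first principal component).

Step 1 — characteristic polynomial p(λ) = det(λI - Sigma) = λ³ - tr·λ² + c_1·λ - det, where tr = trace, c_1 = sum of the principal 2×2 minors, det = det(Sigma):
  tr = 3 + 9 + 9 = 21,
  c_1 = (3·9 - (1)²) + (3·9 - (-1)²) + (9·9 - (0)²) = 26 + 26 + 81 = 133,
  det = 3·(9·9 - (0)²) - (1)·((1)·9 - (0)·(-1)) + (-1)·((1)·(0) - 9·(-1)) = 3·(81) - (1)·(9) + (-1)·(9) = 225.
  So p(λ) = λ³ - 21λ² + 133λ - 225.
Step 2 — look for an integer root (rational root theorem: any rational root is an integer divisor of 225). Testing λ = 9:
  p(9) = 729 - 1701 + 1197 - 225 = 0  ✓
  Dividing out (λ - 9): p(λ) = (λ - 9)(λ² - 12λ + 25).
Step 3 — remaining eigenvalues from the quadratic λ² - 12λ + 25 = 0:
  Δ = 12² - 4·25 = 144 - 100 = 44,  λ = (12 ± √44)/2 = (12 ± 6.6332)/2 ≈ 9.3166 or 2.6834.
  Sorted: λ_1 = 9.3166,  λ_2 = 9,  λ_3 = 2.6834  (check: sum = 21 = tr ✓).

Step 4 — unit eigenvector for λ_1 ≈ 9.3166: v spans the null space of (Sigma - λ_1 I), whose rows are
  r_1 = (-6.3166, 1, -1),  r_2 = (1, -0.3166, 0),  r_3 = (-1, 0, -0.3166).
  v is orthogonal to every row, so take v ∝ r_1 × r_2 = ((1)·(0) - (-1)·(-0.3166), (-1)·(1) - (-6.3166)·(0), (-6.3166)·(-0.3166) - (1)·(1)) ≈ (-0.3166, -1, 1).
  Rescale (multiply by -1 so the first nonzero entry is positive): u = (0.3166, 1, -1).
  ||u|| = √((0.3166)² + (1)² + (-1)²) = √(2.1003) ≈ 1.4492,  v_1 = u/||u|| ≈ (0.2185, 0.69, -0.69) (||v_1|| = 1).

λ_1 = 9.3166,  λ_2 = 9,  λ_3 = 2.6834;  v_1 ≈ (0.2185, 0.69, -0.69)


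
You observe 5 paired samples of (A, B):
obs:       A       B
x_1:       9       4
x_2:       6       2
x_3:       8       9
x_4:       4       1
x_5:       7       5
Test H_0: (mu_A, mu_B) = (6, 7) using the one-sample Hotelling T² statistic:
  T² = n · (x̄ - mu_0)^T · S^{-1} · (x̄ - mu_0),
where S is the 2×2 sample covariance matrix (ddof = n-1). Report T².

Step 1 — sample mean vector:
  mean(A) = (9 + 6 + 8 + 4 + 7) / 5 = 34/5 = 6.8
  mean(B) = (4 + 2 + 9 + 1 + 5) / 5 = 21/5 = 4.2
  x̄ = (6.8, 4.2),  deviation x̄ - mu_0 = (6.8, 4.2) - (6, 7) = (0.8, -2.8).

Step 2 — sample covariance matrix, S[i,j] = (1/(n-1)) · Σ_k (x_{k,i} - mean_i) · (x_{k,j} - mean_j), divisor n-1 = 4:
  S[A,A] = ((2.2)·(2.2) + (-0.8)·(-0.8) + (1.2)·(1.2) + (-2.8)·(-2.8) + (0.2)·(0.2)) / 4 = 14.8/4 = 3.7
  S[A,B] = ((2.2)·(-0.2) + (-0.8)·(-2.2) + (1.2)·(4.8) + (-2.8)·(-3.2) + (0.2)·(0.8)) / 4 = 16.2/4 = 4.05
  S[B,B] = ((-0.2)·(-0.2) + (-2.2)·(-2.2) + (4.8)·(4.8) + (-3.2)·(-3.2) + (0.8)·(0.8)) / 4 = 38.8/4 = 9.7
  S = [[3.7, 4.05],
 [4.05, 9.7]].

Step 3 — invert S. det(S) = 3.7·9.7 - (4.05)² = 19.4875.
  S^{-1} = (1/det) · [[d, -b], [-b, a]] = [[0.4978, -0.2078],
 [-0.2078, 0.1899]].

Step 4 — quadratic form (x̄ - mu_0)^T · S^{-1} · (x̄ - mu_0):
  S^{-1} · (x̄ - mu_0) = (0.9801, -0.6979),
  (x̄ - mu_0)^T · [...] = (0.8)·(0.9801) + (-2.8)·(-0.6979) = 2.7382.

Step 5 — scale by n: T² = 5 · 2.7382 = 13.6908.

T² ≈ 13.6908


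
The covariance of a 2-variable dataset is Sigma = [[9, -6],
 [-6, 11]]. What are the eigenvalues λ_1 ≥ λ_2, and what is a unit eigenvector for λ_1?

Step 1 — characteristic polynomial of 2×2 Sigma:
  det(Sigma - λI) = λ² - trace · λ + det = 0.
  trace = 9 + 11 = 20, det = 9·11 - (-6)² = 63.
Step 2 — discriminant:
  Δ = trace² - 4·det = 400 - 252 = 148.
Step 3 — eigenvalues:
  λ = (trace ± √Δ)/2 = (20 ± 12.1655)/2,
  λ_1 = 16.0828,  λ_2 = 3.9172.

Step 4 — unit eigenvector for λ_1: solve (Sigma - λ_1 I)v = 0. First row:
  (9 - 16.0828)·v_x + (-6)·v_y = 0, i.e. (-7.0828)·v_x + (-6)·v_y = 0,
  so v ∝ (b, λ_1 - a) = (-6, 7.0828); multiply by -1 so the first entry is positive: u = (6, -7.0828).
  ||u|| = √((6)² + (-7.0828)²) = √(86.1655) ≈ 9.2825,
  v_1 = u/||u|| ≈ (0.6464, -0.763) (||v_1|| = 1).

λ_1 = 16.0828,  λ_2 = 3.9172;  v_1 ≈ (0.6464, -0.763)


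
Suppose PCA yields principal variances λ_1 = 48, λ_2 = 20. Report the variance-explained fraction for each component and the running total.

Step 1 — total variance = trace(Sigma) = Σ λ_i = 48 + 20 = 68.

Step 2 — fraction explained by component i = λ_i / Σ λ:
  PC1: 48/68 = 0.7059
  PC2: 20/68 = 0.2941

Step 3 — cumulative fraction after k components = (λ_1 + ... + λ_k) / Σ λ:
  k = 1: 48/68 = 0.7059
  k = 2: (48 + 20)/68 = 68/68 = 1

Summary (fraction, with percent):

explained: PC1 0.7059 (70.59%), PC2 0.2941 (29.41%);  cumulative: 0.7059, 1


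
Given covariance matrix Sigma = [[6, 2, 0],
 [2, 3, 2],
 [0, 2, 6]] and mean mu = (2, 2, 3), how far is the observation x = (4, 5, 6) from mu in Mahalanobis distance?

Step 1 — centre the observation: (x - mu) = (2, 3, 3).

Step 2 — invert Sigma (cofactor / det for 3×3, or solve directly):
  Sigma^{-1} = [[0.2333, -0.2, 0.0667],
 [-0.2, 0.6, -0.2],
 [0.0667, -0.2, 0.2333]].

Step 3 — form the quadratic (x - mu)^T · Sigma^{-1} · (x - mu):
  Sigma^{-1} · (x - mu) = (0.0667, 0.8, 0.2333).
  (x - mu)^T · [Sigma^{-1} · (x - mu)] = (2)·(0.0667) + (3)·(0.8) + (3)·(0.2333) = 3.2333.

Step 4 — take square root: d = √(3.2333) ≈ 1.7981.

d(x, mu) = √(3.2333) ≈ 1.7981


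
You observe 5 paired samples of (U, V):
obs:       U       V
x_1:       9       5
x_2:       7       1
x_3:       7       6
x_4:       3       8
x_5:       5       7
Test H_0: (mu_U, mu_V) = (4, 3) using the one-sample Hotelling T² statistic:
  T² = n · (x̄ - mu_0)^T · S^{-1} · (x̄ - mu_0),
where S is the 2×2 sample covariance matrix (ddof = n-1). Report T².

Step 1 — sample mean vector:
  mean(U) = (9 + 7 + 7 + 3 + 5) / 5 = 31/5 = 6.2
  mean(V) = (5 + 1 + 6 + 8 + 7) / 5 = 27/5 = 5.4
  x̄ = (6.2, 5.4),  deviation x̄ - mu_0 = (6.2, 5.4) - (4, 3) = (2.2, 2.4).

Step 2 — sample covariance matrix, S[i,j] = (1/(n-1)) · Σ_k (x_{k,i} - mean_i) · (x_{k,j} - mean_j), divisor n-1 = 4:
  S[U,U] = ((2.8)·(2.8) + (0.8)·(0.8) + (0.8)·(0.8) + (-3.2)·(-3.2) + (-1.2)·(-1.2)) / 4 = 20.8/4 = 5.2
  S[U,V] = ((2.8)·(-0.4) + (0.8)·(-4.4) + (0.8)·(0.6) + (-3.2)·(2.6) + (-1.2)·(1.6)) / 4 = -14.4/4 = -3.6
  S[V,V] = ((-0.4)·(-0.4) + (-4.4)·(-4.4) + (0.6)·(0.6) + (2.6)·(2.6) + (1.6)·(1.6)) / 4 = 29.2/4 = 7.3
  S = [[5.2, -3.6],
 [-3.6, 7.3]].

Step 3 — invert S. det(S) = 5.2·7.3 - (-3.6)² = 25.
  S^{-1} = (1/det) · [[d, -b], [-b, a]] = [[0.292, 0.144],
 [0.144, 0.208]].

Step 4 — quadratic form (x̄ - mu_0)^T · S^{-1} · (x̄ - mu_0):
  S^{-1} · (x̄ - mu_0) = (0.988, 0.816),
  (x̄ - mu_0)^T · [...] = (2.2)·(0.988) + (2.4)·(0.816) = 4.132.

Step 5 — scale by n: T² = 5 · 4.132 = 20.66.

T² ≈ 20.66


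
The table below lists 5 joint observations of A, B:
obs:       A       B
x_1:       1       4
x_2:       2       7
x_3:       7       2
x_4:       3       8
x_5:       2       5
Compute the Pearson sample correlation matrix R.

Step 1 — column means:
  mean(A) = (1 + 2 + 7 + 3 + 2) / 5 = 15/5 = 3
  mean(B) = (4 + 7 + 2 + 8 + 5) / 5 = 26/5 = 5.2

Step 2 — sample variances and covariances s[i,j] = (1/(n-1)) · Σ_k (x_{k,i} - mean_i) · (x_{k,j} - mean_j), with n-1 = 4:
  s[A,A] = ((-2)·(-2) + (-1)·(-1) + (4)·(4) + (0)·(0) + (-1)·(-1)) / 4 = 22/4 = 5.5
  s[A,B] = ((-2)·(-1.2) + (-1)·(1.8) + (4)·(-3.2) + (0)·(2.8) + (-1)·(-0.2)) / 4 = -12/4 = -3
  s[B,B] = ((-1.2)·(-1.2) + (1.8)·(1.8) + (-3.2)·(-3.2) + (2.8)·(2.8) + (-0.2)·(-0.2)) / 4 = 22.8/4 = 5.7
  Sample standard deviations s_i = √(s[i,i]):
  s(A) = √(5.5) = 2.3452
  s(B) = √(5.7) = 2.3875

Step 3 — r_{ij} = s_{ij} / (s_i · s_j):
  r[A,A] = 1 (diagonal).
  r[A,B] = -3 / (2.3452 · 2.3875) = -3 / 5.5991 = -0.5358
  r[B,B] = 1 (diagonal).

R is symmetric with unit diagonal. Assembling:

R = [[1, -0.5358],
 [-0.5358, 1]]


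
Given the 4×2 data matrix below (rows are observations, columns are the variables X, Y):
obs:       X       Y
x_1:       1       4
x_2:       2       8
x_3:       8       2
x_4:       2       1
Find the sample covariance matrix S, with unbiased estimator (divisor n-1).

Step 1 — column means:
  mean(X) = (1 + 2 + 8 + 2) / 4 = 13/4 = 3.25
  mean(Y) = (4 + 8 + 2 + 1) / 4 = 15/4 = 3.75

Step 2 — sample covariance S[i,j] = (1/(n-1)) · Σ_k (x_{k,i} - mean_i) · (x_{k,j} - mean_j), with n-1 = 3.
  S[X,X] = ((-2.25)·(-2.25) + (-1.25)·(-1.25) + (4.75)·(4.75) + (-1.25)·(-1.25)) / 3 = 30.75/3 = 10.25
  S[X,Y] = ((-2.25)·(0.25) + (-1.25)·(4.25) + (4.75)·(-1.75) + (-1.25)·(-2.75)) / 3 = -10.75/3 = -3.5833
  S[Y,Y] = ((0.25)·(0.25) + (4.25)·(4.25) + (-1.75)·(-1.75) + (-2.75)·(-2.75)) / 3 = 28.75/3 = 9.5833

S is symmetric (S[j,i] = S[i,j]). Assembling:

S = [[10.25, -3.5833],
 [-3.5833, 9.5833]]


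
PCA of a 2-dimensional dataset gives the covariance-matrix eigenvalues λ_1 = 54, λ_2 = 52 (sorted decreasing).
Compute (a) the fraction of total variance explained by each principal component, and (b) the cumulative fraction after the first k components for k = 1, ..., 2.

Step 1 — total variance = trace(Sigma) = Σ λ_i = 54 + 52 = 106.

Step 2 — fraction explained by component i = λ_i / Σ λ:
  PC1: 54/106 = 0.5094
  PC2: 52/106 = 0.4906

Step 3 — cumulative fraction after k components = (λ_1 + ... + λ_k) / Σ λ:
  k = 1: 54/106 = 0.5094
  k = 2: (54 + 52)/106 = 106/106 = 1

Summary (fraction, with percent):

explained: PC1 0.5094 (50.94%), PC2 0.4906 (49.06%);  cumulative: 0.5094, 1


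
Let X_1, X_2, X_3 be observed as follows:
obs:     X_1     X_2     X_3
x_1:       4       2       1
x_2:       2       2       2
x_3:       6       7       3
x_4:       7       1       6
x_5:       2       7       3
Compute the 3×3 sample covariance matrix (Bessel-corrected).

Step 1 — column means:
  mean(X_1) = (4 + 2 + 6 + 7 + 2) / 5 = 21/5 = 4.2
  mean(X_2) = (2 + 2 + 7 + 1 + 7) / 5 = 19/5 = 3.8
  mean(X_3) = (1 + 2 + 3 + 6 + 3) / 5 = 15/5 = 3

Step 2 — sample covariance S[i,j] = (1/(n-1)) · Σ_k (x_{k,i} - mean_i) · (x_{k,j} - mean_j), with n-1 = 4.
  S[X_1,X_1] = ((-0.2)·(-0.2) + (-2.2)·(-2.2) + (1.8)·(1.8) + (2.8)·(2.8) + (-2.2)·(-2.2)) / 4 = 20.8/4 = 5.2
  S[X_1,X_2] = ((-0.2)·(-1.8) + (-2.2)·(-1.8) + (1.8)·(3.2) + (2.8)·(-2.8) + (-2.2)·(3.2)) / 4 = -4.8/4 = -1.2
  S[X_1,X_3] = ((-0.2)·(-2) + (-2.2)·(-1) + (1.8)·(0) + (2.8)·(3) + (-2.2)·(0)) / 4 = 11/4 = 2.75
  S[X_2,X_2] = ((-1.8)·(-1.8) + (-1.8)·(-1.8) + (3.2)·(3.2) + (-2.8)·(-2.8) + (3.2)·(3.2)) / 4 = 34.8/4 = 8.7
  S[X_2,X_3] = ((-1.8)·(-2) + (-1.8)·(-1) + (3.2)·(0) + (-2.8)·(3) + (3.2)·(0)) / 4 = -3/4 = -0.75
  S[X_3,X_3] = ((-2)·(-2) + (-1)·(-1) + (0)·(0) + (3)·(3) + (0)·(0)) / 4 = 14/4 = 3.5

S is symmetric (S[j,i] = S[i,j]). Assembling:

S = [[5.2, -1.2, 2.75],
 [-1.2, 8.7, -0.75],
 [2.75, -0.75, 3.5]]


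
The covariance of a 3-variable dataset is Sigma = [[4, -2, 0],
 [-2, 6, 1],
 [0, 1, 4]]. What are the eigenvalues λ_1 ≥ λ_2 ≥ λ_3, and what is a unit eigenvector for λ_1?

Step 1 — characteristic polynomial p(λ) = det(λI - Sigma) = λ³ - tr·λ² + c_1·λ - det, where tr = trace, c_1 = sum of the principal 2×2 minors, det = det(Sigma):
  tr = 4 + 6 + 4 = 14,
  c_1 = (4·6 - (-2)²) + (4·4 - (0)²) + (6·4 - (1)²) = 20 + 16 + 23 = 59,
  det = 4·(6·4 - (1)²) - (-2)·((-2)·4 - (1)·(0)) + (0)·((-2)·(1) - 6·(0)) = 4·(23) - (-2)·(-8) + (0)·(-2) = 76.
  So p(λ) = λ³ - 14λ² + 59λ - 76.
Step 2 — look for an integer root (rational root theorem: any rational root is an integer divisor of 76). Testing λ = 4:
  p(4) = 64 - 224 + 236 - 76 = 0  ✓
  Dividing out (λ - 4): p(λ) = (λ - 4)(λ² - 10λ + 19).
Step 3 — remaining eigenvalues from the quadratic λ² - 10λ + 19 = 0:
  Δ = 10² - 4·19 = 100 - 76 = 24,  λ = (10 ± √24)/2 = (10 ± 4.899)/2 ≈ 7.4495 or 2.5505.
  Sorted: λ_1 = 7.4495,  λ_2 = 4,  λ_3 = 2.5505  (check: sum = 14 = tr ✓).

Step 4 — unit eigenvector for λ_1 ≈ 7.4495: v spans the null space of (Sigma - λ_1 I), whose rows are
  r_1 = (-3.4495, -2, 0),  r_2 = (-2, -1.4495, 1),  r_3 = (0, 1, -3.4495).
  v is orthogonal to every row, so take v ∝ r_1 × r_2 = ((-2)·(1) - (0)·(-1.4495), (0)·(-2) - (-3.4495)·(1), (-3.4495)·(-1.4495) - (-2)·(-2)) ≈ (-2, 3.4495, 1).
  Rescale (multiply by -1 so the first nonzero entry is positive): u = (2, -3.4495, -1).
  ||u|| = √((2)² + (-3.4495)² + (-1)²) = √(16.899) ≈ 4.1108,  v_1 = u/||u|| ≈ (0.4865, -0.8391, -0.2433) (||v_1|| = 1).

λ_1 = 7.4495,  λ_2 = 4,  λ_3 = 2.5505;  v_1 ≈ (0.4865, -0.8391, -0.2433)


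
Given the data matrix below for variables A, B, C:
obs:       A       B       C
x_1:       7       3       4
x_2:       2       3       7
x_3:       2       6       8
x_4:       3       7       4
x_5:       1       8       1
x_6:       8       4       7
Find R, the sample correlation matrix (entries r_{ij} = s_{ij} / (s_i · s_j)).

Step 1 — column means:
  mean(A) = (7 + 2 + 2 + 3 + 1 + 8) / 6 = 23/6 = 3.8333
  mean(B) = (3 + 3 + 6 + 7 + 8 + 4) / 6 = 31/6 = 5.1667
  mean(C) = (4 + 7 + 8 + 4 + 1 + 7) / 6 = 31/6 = 5.1667

Step 2 — sample variances and covariances s[i,j] = (1/(n-1)) · Σ_k (x_{k,i} - mean_i) · (x_{k,j} - mean_j), with n-1 = 5:
  s[A,A] = ((3.1667)·(3.1667) + (-1.8333)·(-1.8333) + (-1.8333)·(-1.8333) + (-0.8333)·(-0.8333) + (-2.8333)·(-2.8333) + (4.1667)·(4.1667)) / 5 = 42.8333/5 = 8.5667
  s[A,B] = ((3.1667)·(-2.1667) + (-1.8333)·(-2.1667) + (-1.8333)·(0.8333) + (-0.8333)·(1.8333) + (-2.8333)·(2.8333) + (4.1667)·(-1.1667)) / 5 = -18.8333/5 = -3.7667
  s[A,C] = ((3.1667)·(-1.1667) + (-1.8333)·(1.8333) + (-1.8333)·(2.8333) + (-0.8333)·(-1.1667) + (-2.8333)·(-4.1667) + (4.1667)·(1.8333)) / 5 = 8.1667/5 = 1.6333
  s[B,B] = ((-2.1667)·(-2.1667) + (-2.1667)·(-2.1667) + (0.8333)·(0.8333) + (1.8333)·(1.8333) + (2.8333)·(2.8333) + (-1.1667)·(-1.1667)) / 5 = 22.8333/5 = 4.5667
  s[B,C] = ((-2.1667)·(-1.1667) + (-2.1667)·(1.8333) + (0.8333)·(2.8333) + (1.8333)·(-1.1667) + (2.8333)·(-4.1667) + (-1.1667)·(1.8333)) / 5 = -15.1667/5 = -3.0333
  s[C,C] = ((-1.1667)·(-1.1667) + (1.8333)·(1.8333) + (2.8333)·(2.8333) + (-1.1667)·(-1.1667) + (-4.1667)·(-4.1667) + (1.8333)·(1.8333)) / 5 = 34.8333/5 = 6.9667
  Sample standard deviations s_i = √(s[i,i]):
  s(A) = √(8.5667) = 2.9269
  s(B) = √(4.5667) = 2.137
  s(C) = √(6.9667) = 2.6394

Step 3 — r_{ij} = s_{ij} / (s_i · s_j):
  r[A,A] = 1 (diagonal).
  r[A,B] = -3.7667 / (2.9269 · 2.137) = -3.7667 / 6.2547 = -0.6022
  r[A,C] = 1.6333 / (2.9269 · 2.6394) = 1.6333 / 7.7254 = 0.2114
  r[B,B] = 1 (diagonal).
  r[B,C] = -3.0333 / (2.137 · 2.6394) = -3.0333 / 5.6404 = -0.5378
  r[C,C] = 1 (diagonal).

R is symmetric with unit diagonal. Assembling:

R = [[1, -0.6022, 0.2114],
 [-0.6022, 1, -0.5378],
 [0.2114, -0.5378, 1]]


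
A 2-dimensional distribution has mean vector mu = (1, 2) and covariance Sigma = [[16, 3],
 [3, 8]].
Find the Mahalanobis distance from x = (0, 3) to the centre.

Step 1 — centre the observation: (x - mu) = (-1, 1).

Step 2 — invert Sigma. det(Sigma) = 16·8 - (3)² = 119.
  Sigma^{-1} = (1/det) · [[d, -b], [-b, a]] = [[0.0672, -0.0252],
 [-0.0252, 0.1345]].

Step 3 — form the quadratic (x - mu)^T · Sigma^{-1} · (x - mu):
  Sigma^{-1} · (x - mu) = (-0.0924, 0.1597).
  (x - mu)^T · [Sigma^{-1} · (x - mu)] = (-1)·(-0.0924) + (1)·(0.1597) = 0.2521.

Step 4 — take square root: d = √(0.2521) ≈ 0.5021.

d(x, mu) = √(0.2521) ≈ 0.5021


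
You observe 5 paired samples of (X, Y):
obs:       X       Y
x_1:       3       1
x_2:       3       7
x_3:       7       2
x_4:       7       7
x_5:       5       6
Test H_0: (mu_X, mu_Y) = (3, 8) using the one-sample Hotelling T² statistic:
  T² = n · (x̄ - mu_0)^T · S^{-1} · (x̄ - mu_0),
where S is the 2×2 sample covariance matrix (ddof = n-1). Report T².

Step 1 — sample mean vector:
  mean(X) = (3 + 3 + 7 + 7 + 5) / 5 = 25/5 = 5
  mean(Y) = (1 + 7 + 2 + 7 + 6) / 5 = 23/5 = 4.6
  x̄ = (5, 4.6),  deviation x̄ - mu_0 = (5, 4.6) - (3, 8) = (2, -3.4).

Step 2 — sample covariance matrix, S[i,j] = (1/(n-1)) · Σ_k (x_{k,i} - mean_i) · (x_{k,j} - mean_j), divisor n-1 = 4:
  S[X,X] = ((-2)·(-2) + (-2)·(-2) + (2)·(2) + (2)·(2) + (0)·(0)) / 4 = 16/4 = 4
  S[X,Y] = ((-2)·(-3.6) + (-2)·(2.4) + (2)·(-2.6) + (2)·(2.4) + (0)·(1.4)) / 4 = 2/4 = 0.5
  S[Y,Y] = ((-3.6)·(-3.6) + (2.4)·(2.4) + (-2.6)·(-2.6) + (2.4)·(2.4) + (1.4)·(1.4)) / 4 = 33.2/4 = 8.3
  S = [[4, 0.5],
 [0.5, 8.3]].

Step 3 — invert S. det(S) = 4·8.3 - (0.5)² = 32.95.
  S^{-1} = (1/det) · [[d, -b], [-b, a]] = [[0.2519, -0.0152],
 [-0.0152, 0.1214]].

Step 4 — quadratic form (x̄ - mu_0)^T · S^{-1} · (x̄ - mu_0):
  S^{-1} · (x̄ - mu_0) = (0.5554, -0.4431),
  (x̄ - mu_0)^T · [...] = (2)·(0.5554) + (-3.4)·(-0.4431) = 2.6173.

Step 5 — scale by n: T² = 5 · 2.6173 = 13.0865.

T² ≈ 13.0865


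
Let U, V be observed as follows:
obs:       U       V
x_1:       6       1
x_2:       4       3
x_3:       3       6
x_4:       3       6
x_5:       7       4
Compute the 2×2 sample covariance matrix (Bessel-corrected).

Step 1 — column means:
  mean(U) = (6 + 4 + 3 + 3 + 7) / 5 = 23/5 = 4.6
  mean(V) = (1 + 3 + 6 + 6 + 4) / 5 = 20/5 = 4

Step 2 — sample covariance S[i,j] = (1/(n-1)) · Σ_k (x_{k,i} - mean_i) · (x_{k,j} - mean_j), with n-1 = 4.
  S[U,U] = ((1.4)·(1.4) + (-0.6)·(-0.6) + (-1.6)·(-1.6) + (-1.6)·(-1.6) + (2.4)·(2.4)) / 4 = 13.2/4 = 3.3
  S[U,V] = ((1.4)·(-3) + (-0.6)·(-1) + (-1.6)·(2) + (-1.6)·(2) + (2.4)·(0)) / 4 = -10/4 = -2.5
  S[V,V] = ((-3)·(-3) + (-1)·(-1) + (2)·(2) + (2)·(2) + (0)·(0)) / 4 = 18/4 = 4.5

S is symmetric (S[j,i] = S[i,j]). Assembling:

S = [[3.3, -2.5],
 [-2.5, 4.5]]


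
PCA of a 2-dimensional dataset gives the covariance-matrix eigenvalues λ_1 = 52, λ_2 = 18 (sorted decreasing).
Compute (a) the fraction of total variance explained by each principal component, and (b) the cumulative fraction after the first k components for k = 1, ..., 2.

Step 1 — total variance = trace(Sigma) = Σ λ_i = 52 + 18 = 70.

Step 2 — fraction explained by component i = λ_i / Σ λ:
  PC1: 52/70 = 0.7429
  PC2: 18/70 = 0.2571

Step 3 — cumulative fraction after k components = (λ_1 + ... + λ_k) / Σ λ:
  k = 1: 52/70 = 0.7429
  k = 2: (52 + 18)/70 = 70/70 = 1

Summary (fraction, with percent):

explained: PC1 0.7429 (74.29%), PC2 0.2571 (25.71%);  cumulative: 0.7429, 1


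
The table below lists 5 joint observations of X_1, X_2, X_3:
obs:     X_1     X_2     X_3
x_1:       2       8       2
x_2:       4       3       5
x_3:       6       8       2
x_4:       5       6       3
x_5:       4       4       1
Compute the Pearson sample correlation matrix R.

Step 1 — column means:
  mean(X_1) = (2 + 4 + 6 + 5 + 4) / 5 = 21/5 = 4.2
  mean(X_2) = (8 + 3 + 8 + 6 + 4) / 5 = 29/5 = 5.8
  mean(X_3) = (2 + 5 + 2 + 3 + 1) / 5 = 13/5 = 2.6

Step 2 — sample variances and covariances s[i,j] = (1/(n-1)) · Σ_k (x_{k,i} - mean_i) · (x_{k,j} - mean_j), with n-1 = 4:
  s[X_1,X_1] = ((-2.2)·(-2.2) + (-0.2)·(-0.2) + (1.8)·(1.8) + (0.8)·(0.8) + (-0.2)·(-0.2)) / 4 = 8.8/4 = 2.2
  s[X_1,X_2] = ((-2.2)·(2.2) + (-0.2)·(-2.8) + (1.8)·(2.2) + (0.8)·(0.2) + (-0.2)·(-1.8)) / 4 = 0.2/4 = 0.05
  s[X_1,X_3] = ((-2.2)·(-0.6) + (-0.2)·(2.4) + (1.8)·(-0.6) + (0.8)·(0.4) + (-0.2)·(-1.6)) / 4 = 0.4/4 = 0.1
  s[X_2,X_2] = ((2.2)·(2.2) + (-2.8)·(-2.8) + (2.2)·(2.2) + (0.2)·(0.2) + (-1.8)·(-1.8)) / 4 = 20.8/4 = 5.2
  s[X_2,X_3] = ((2.2)·(-0.6) + (-2.8)·(2.4) + (2.2)·(-0.6) + (0.2)·(0.4) + (-1.8)·(-1.6)) / 4 = -6.4/4 = -1.6
  s[X_3,X_3] = ((-0.6)·(-0.6) + (2.4)·(2.4) + (-0.6)·(-0.6) + (0.4)·(0.4) + (-1.6)·(-1.6)) / 4 = 9.2/4 = 2.3
  Sample standard deviations s_i = √(s[i,i]):
  s(X_1) = √(2.2) = 1.4832
  s(X_2) = √(5.2) = 2.2804
  s(X_3) = √(2.3) = 1.5166

Step 3 — r_{ij} = s_{ij} / (s_i · s_j):
  r[X_1,X_1] = 1 (diagonal).
  r[X_1,X_2] = 0.05 / (1.4832 · 2.2804) = 0.05 / 3.3823 = 0.0148
  r[X_1,X_3] = 0.1 / (1.4832 · 1.5166) = 0.1 / 2.2494 = 0.0445
  r[X_2,X_2] = 1 (diagonal).
  r[X_2,X_3] = -1.6 / (2.2804 · 1.5166) = -1.6 / 3.4583 = -0.4627
  r[X_3,X_3] = 1 (diagonal).

R is symmetric with unit diagonal. Assembling:

R = [[1, 0.0148, 0.0445],
 [0.0148, 1, -0.4627],
 [0.0445, -0.4627, 1]]


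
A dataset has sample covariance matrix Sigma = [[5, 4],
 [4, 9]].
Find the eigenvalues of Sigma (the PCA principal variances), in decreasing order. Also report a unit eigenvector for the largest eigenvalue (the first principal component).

Step 1 — characteristic polynomial of 2×2 Sigma:
  det(Sigma - λI) = λ² - trace · λ + det = 0.
  trace = 5 + 9 = 14, det = 5·9 - (4)² = 29.
Step 2 — discriminant:
  Δ = trace² - 4·det = 196 - 116 = 80.
Step 3 — eigenvalues:
  λ = (trace ± √Δ)/2 = (14 ± 8.9443)/2,
  λ_1 = 11.4721,  λ_2 = 2.5279.

Step 4 — unit eigenvector for λ_1: solve (Sigma - λ_1 I)v = 0. First row:
  (5 - 11.4721)·v_x + (4)·v_y = 0, i.e. (-6.4721)·v_x + (4)·v_y = 0,
  so v ∝ (b, λ_1 - a) = (4, 6.4721) = u.
  ||u|| = √((4)² + (6.4721)²) = √(57.8885) ≈ 7.6085,
  v_1 = u/||u|| ≈ (0.5257, 0.8507) (||v_1|| = 1).

λ_1 = 11.4721,  λ_2 = 2.5279;  v_1 ≈ (0.5257, 0.8507)


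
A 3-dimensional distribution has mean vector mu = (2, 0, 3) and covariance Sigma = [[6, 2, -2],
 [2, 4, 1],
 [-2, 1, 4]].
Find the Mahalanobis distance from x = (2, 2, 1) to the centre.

Step 1 — centre the observation: (x - mu) = (0, 2, -2).

Step 2 — invert Sigma (cofactor / det for 3×3, or solve directly):
  Sigma^{-1} = [[0.3, -0.2, 0.2],
 [-0.2, 0.4, -0.2],
 [0.2, -0.2, 0.4]].

Step 3 — form the quadratic (x - mu)^T · Sigma^{-1} · (x - mu):
  Sigma^{-1} · (x - mu) = (-0.8, 1.2, -1.2).
  (x - mu)^T · [Sigma^{-1} · (x - mu)] = (0)·(-0.8) + (2)·(1.2) + (-2)·(-1.2) = 4.8.

Step 4 — take square root: d = √(4.8) ≈ 2.1909.

d(x, mu) = √(4.8) ≈ 2.1909


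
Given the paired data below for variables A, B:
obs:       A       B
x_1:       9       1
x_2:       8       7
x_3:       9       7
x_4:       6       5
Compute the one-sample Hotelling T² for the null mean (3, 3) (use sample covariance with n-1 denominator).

Step 1 — sample mean vector:
  mean(A) = (9 + 8 + 9 + 6) / 4 = 32/4 = 8
  mean(B) = (1 + 7 + 7 + 5) / 4 = 20/4 = 5
  x̄ = (8, 5),  deviation x̄ - mu_0 = (8, 5) - (3, 3) = (5, 2).

Step 2 — sample covariance matrix, S[i,j] = (1/(n-1)) · Σ_k (x_{k,i} - mean_i) · (x_{k,j} - mean_j), divisor n-1 = 3:
  S[A,A] = ((1)·(1) + (0)·(0) + (1)·(1) + (-2)·(-2)) / 3 = 6/3 = 2
  S[A,B] = ((1)·(-4) + (0)·(2) + (1)·(2) + (-2)·(0)) / 3 = -2/3 = -0.6667
  S[B,B] = ((-4)·(-4) + (2)·(2) + (2)·(2) + (0)·(0)) / 3 = 24/3 = 8
  S = [[2, -0.6667],
 [-0.6667, 8]].

Step 3 — invert S. det(S) = 2·8 - (-0.6667)² = 15.5556.
  S^{-1} = (1/det) · [[d, -b], [-b, a]] = [[0.5143, 0.0429],
 [0.0429, 0.1286]].

Step 4 — quadratic form (x̄ - mu_0)^T · S^{-1} · (x̄ - mu_0):
  S^{-1} · (x̄ - mu_0) = (2.6571, 0.4714),
  (x̄ - mu_0)^T · [...] = (5)·(2.6571) + (2)·(0.4714) = 14.2286.

Step 5 — scale by n: T² = 4 · 14.2286 = 56.9143.

T² ≈ 56.9143


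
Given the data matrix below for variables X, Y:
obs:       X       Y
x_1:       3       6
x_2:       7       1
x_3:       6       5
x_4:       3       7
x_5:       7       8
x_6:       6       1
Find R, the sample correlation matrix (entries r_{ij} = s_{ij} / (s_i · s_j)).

Step 1 — column means:
  mean(X) = (3 + 7 + 6 + 3 + 7 + 6) / 6 = 32/6 = 5.3333
  mean(Y) = (6 + 1 + 5 + 7 + 8 + 1) / 6 = 28/6 = 4.6667

Step 2 — sample variances and covariances s[i,j] = (1/(n-1)) · Σ_k (x_{k,i} - mean_i) · (x_{k,j} - mean_j), with n-1 = 5:
  s[X,X] = ((-2.3333)·(-2.3333) + (1.6667)·(1.6667) + (0.6667)·(0.6667) + (-2.3333)·(-2.3333) + (1.6667)·(1.6667) + (0.6667)·(0.6667)) / 5 = 17.3333/5 = 3.4667
  s[X,Y] = ((-2.3333)·(1.3333) + (1.6667)·(-3.6667) + (0.6667)·(0.3333) + (-2.3333)·(2.3333) + (1.6667)·(3.3333) + (0.6667)·(-3.6667)) / 5 = -11.3333/5 = -2.2667
  s[Y,Y] = ((1.3333)·(1.3333) + (-3.6667)·(-3.6667) + (0.3333)·(0.3333) + (2.3333)·(2.3333) + (3.3333)·(3.3333) + (-3.6667)·(-3.6667)) / 5 = 45.3333/5 = 9.0667
  Sample standard deviations s_i = √(s[i,i]):
  s(X) = √(3.4667) = 1.8619
  s(Y) = √(9.0667) = 3.0111

Step 3 — r_{ij} = s_{ij} / (s_i · s_j):
  r[X,X] = 1 (diagonal).
  r[X,Y] = -2.2667 / (1.8619 · 3.0111) = -2.2667 / 5.6063 = -0.4043
  r[Y,Y] = 1 (diagonal).

R is symmetric with unit diagonal. Assembling:

R = [[1, -0.4043],
 [-0.4043, 1]]


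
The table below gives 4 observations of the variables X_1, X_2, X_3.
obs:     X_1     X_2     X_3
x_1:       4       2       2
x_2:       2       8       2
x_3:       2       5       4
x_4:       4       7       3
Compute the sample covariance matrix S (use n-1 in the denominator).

Step 1 — column means:
  mean(X_1) = (4 + 2 + 2 + 4) / 4 = 12/4 = 3
  mean(X_2) = (2 + 8 + 5 + 7) / 4 = 22/4 = 5.5
  mean(X_3) = (2 + 2 + 4 + 3) / 4 = 11/4 = 2.75

Step 2 — sample covariance S[i,j] = (1/(n-1)) · Σ_k (x_{k,i} - mean_i) · (x_{k,j} - mean_j), with n-1 = 3.
  S[X_1,X_1] = ((1)·(1) + (-1)·(-1) + (-1)·(-1) + (1)·(1)) / 3 = 4/3 = 1.3333
  S[X_1,X_2] = ((1)·(-3.5) + (-1)·(2.5) + (-1)·(-0.5) + (1)·(1.5)) / 3 = -4/3 = -1.3333
  S[X_1,X_3] = ((1)·(-0.75) + (-1)·(-0.75) + (-1)·(1.25) + (1)·(0.25)) / 3 = -1/3 = -0.3333
  S[X_2,X_2] = ((-3.5)·(-3.5) + (2.5)·(2.5) + (-0.5)·(-0.5) + (1.5)·(1.5)) / 3 = 21/3 = 7
  S[X_2,X_3] = ((-3.5)·(-0.75) + (2.5)·(-0.75) + (-0.5)·(1.25) + (1.5)·(0.25)) / 3 = 0.5/3 = 0.1667
  S[X_3,X_3] = ((-0.75)·(-0.75) + (-0.75)·(-0.75) + (1.25)·(1.25) + (0.25)·(0.25)) / 3 = 2.75/3 = 0.9167

S is symmetric (S[j,i] = S[i,j]). Assembling:

S = [[1.3333, -1.3333, -0.3333],
 [-1.3333, 7, 0.1667],
 [-0.3333, 0.1667, 0.9167]]


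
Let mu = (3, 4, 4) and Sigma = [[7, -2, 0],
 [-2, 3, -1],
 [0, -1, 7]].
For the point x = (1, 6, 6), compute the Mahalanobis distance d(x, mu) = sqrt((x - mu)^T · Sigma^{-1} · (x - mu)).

Step 1 — centre the observation: (x - mu) = (-2, 2, 2).

Step 2 — invert Sigma (cofactor / det for 3×3, or solve directly):
  Sigma^{-1} = [[0.1786, 0.125, 0.0179],
 [0.125, 0.4375, 0.0625],
 [0.0179, 0.0625, 0.1518]].

Step 3 — form the quadratic (x - mu)^T · Sigma^{-1} · (x - mu):
  Sigma^{-1} · (x - mu) = (-0.0714, 0.75, 0.3929).
  (x - mu)^T · [Sigma^{-1} · (x - mu)] = (-2)·(-0.0714) + (2)·(0.75) + (2)·(0.3929) = 2.4286.

Step 4 — take square root: d = √(2.4286) ≈ 1.5584.

d(x, mu) = √(2.4286) ≈ 1.5584


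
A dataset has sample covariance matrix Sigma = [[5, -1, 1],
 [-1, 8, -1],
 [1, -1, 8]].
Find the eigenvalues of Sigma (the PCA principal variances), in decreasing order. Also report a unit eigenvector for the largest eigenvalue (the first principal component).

Step 1 — characteristic polynomial p(λ) = det(λI - Sigma) = λ³ - tr·λ² + c_1·λ - det, where tr = trace, c_1 = sum of the principal 2×2 minors, det = det(Sigma):
  tr = 5 + 8 + 8 = 21,
  c_1 = (5·8 - (-1)²) + (5·8 - (1)²) + (8·8 - (-1)²) = 39 + 39 + 63 = 141,
  det = 5·(8·8 - (-1)²) - (-1)·((-1)·8 - (-1)·(1)) + (1)·((-1)·(-1) - 8·(1)) = 5·(63) - (-1)·(-7) + (1)·(-7) = 301.
  So p(λ) = λ³ - 21λ² + 141λ - 301.
Step 2 — look for an integer root (rational root theorem: any rational root is an integer divisor of 301). Testing λ = 7:
  p(7) = 343 - 1029 + 987 - 301 = 0  ✓
  Dividing out (λ - 7): p(λ) = (λ - 7)(λ² - 14λ + 43).
Step 3 — remaining eigenvalues from the quadratic λ² - 14λ + 43 = 0:
  Δ = 14² - 4·43 = 196 - 172 = 24,  λ = (14 ± √24)/2 = (14 ± 4.899)/2 ≈ 9.4495 or 4.5505.
  Sorted: λ_1 = 9.4495,  λ_2 = 7,  λ_3 = 4.5505  (check: sum = 21 = tr ✓).

Step 4 — unit eigenvector for λ_1 ≈ 9.4495: v spans the null space of (Sigma - λ_1 I), whose rows are
  r_1 = (-4.4495, -1, 1),  r_2 = (-1, -1.4495, -1),  r_3 = (1, -1, -1.4495).
  v is orthogonal to every row, so take v ∝ r_1 × r_2 = ((-1)·(-1) - (1)·(-1.4495), (1)·(-1) - (-4.4495)·(-1), (-4.4495)·(-1.4495) - (-1)·(-1)) ≈ (2.4495, -5.4495, 5.4495).
  Let u = (2.4495, -5.4495, 5.4495).
  ||u|| = √((2.4495)² + (-5.4495)² + (5.4495)²) = √(65.3939) ≈ 8.0866,  v_1 = u/||u|| ≈ (0.3029, -0.6739, 0.6739) (||v_1|| = 1).

λ_1 = 9.4495,  λ_2 = 7,  λ_3 = 4.5505;  v_1 ≈ (0.3029, -0.6739, 0.6739)


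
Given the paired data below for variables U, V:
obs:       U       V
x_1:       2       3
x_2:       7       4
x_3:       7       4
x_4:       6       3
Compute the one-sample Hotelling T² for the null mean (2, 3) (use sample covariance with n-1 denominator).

Step 1 — sample mean vector:
  mean(U) = (2 + 7 + 7 + 6) / 4 = 22/4 = 5.5
  mean(V) = (3 + 4 + 4 + 3) / 4 = 14/4 = 3.5
  x̄ = (5.5, 3.5),  deviation x̄ - mu_0 = (5.5, 3.5) - (2, 3) = (3.5, 0.5).

Step 2 — sample covariance matrix, S[i,j] = (1/(n-1)) · Σ_k (x_{k,i} - mean_i) · (x_{k,j} - mean_j), divisor n-1 = 3:
  S[U,U] = ((-3.5)·(-3.5) + (1.5)·(1.5) + (1.5)·(1.5) + (0.5)·(0.5)) / 3 = 17/3 = 5.6667
  S[U,V] = ((-3.5)·(-0.5) + (1.5)·(0.5) + (1.5)·(0.5) + (0.5)·(-0.5)) / 3 = 3/3 = 1
  S[V,V] = ((-0.5)·(-0.5) + (0.5)·(0.5) + (0.5)·(0.5) + (-0.5)·(-0.5)) / 3 = 1/3 = 0.3333
  S = [[5.6667, 1],
 [1, 0.3333]].

Step 3 — invert S. det(S) = 5.6667·0.3333 - (1)² = 0.8889.
  S^{-1} = (1/det) · [[d, -b], [-b, a]] = [[0.375, -1.125],
 [-1.125, 6.375]].

Step 4 — quadratic form (x̄ - mu_0)^T · S^{-1} · (x̄ - mu_0):
  S^{-1} · (x̄ - mu_0) = (0.75, -0.75),
  (x̄ - mu_0)^T · [...] = (3.5)·(0.75) + (0.5)·(-0.75) = 2.25.

Step 5 — scale by n: T² = 4 · 2.25 = 9.

T² ≈ 9


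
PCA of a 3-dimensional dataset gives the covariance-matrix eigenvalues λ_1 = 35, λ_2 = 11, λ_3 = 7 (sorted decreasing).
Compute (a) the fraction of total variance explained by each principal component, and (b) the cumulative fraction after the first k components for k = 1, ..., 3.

Step 1 — total variance = trace(Sigma) = Σ λ_i = 35 + 11 + 7 = 53.

Step 2 — fraction explained by component i = λ_i / Σ λ:
  PC1: 35/53 = 0.6604
  PC2: 11/53 = 0.2075
  PC3: 7/53 = 0.1321

Step 3 — cumulative fraction after k components = (λ_1 + ... + λ_k) / Σ λ:
  k = 1: 35/53 = 0.6604
  k = 2: (35 + 11)/53 = 46/53 = 0.8679
  k = 3: (35 + 11 + 7)/53 = 53/53 = 1

Summary (fraction, with percent):

explained: PC1 0.6604 (66.04%), PC2 0.2075 (20.75%), PC3 0.1321 (13.21%);  cumulative: 0.6604, 0.8679, 1


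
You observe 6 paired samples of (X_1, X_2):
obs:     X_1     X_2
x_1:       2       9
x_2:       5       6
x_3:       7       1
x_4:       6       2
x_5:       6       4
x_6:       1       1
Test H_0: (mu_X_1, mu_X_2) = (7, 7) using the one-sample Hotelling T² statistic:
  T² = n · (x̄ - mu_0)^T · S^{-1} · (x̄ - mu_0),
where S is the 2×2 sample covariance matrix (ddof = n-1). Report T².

Step 1 — sample mean vector:
  mean(X_1) = (2 + 5 + 7 + 6 + 6 + 1) / 6 = 27/6 = 4.5
  mean(X_2) = (9 + 6 + 1 + 2 + 4 + 1) / 6 = 23/6 = 3.8333
  x̄ = (4.5, 3.8333),  deviation x̄ - mu_0 = (4.5, 3.8333) - (7, 7) = (-2.5, -3.1667).

Step 2 — sample covariance matrix, S[i,j] = (1/(n-1)) · Σ_k (x_{k,i} - mean_i) · (x_{k,j} - mean_j), divisor n-1 = 5:
  S[X_1,X_1] = ((-2.5)·(-2.5) + (0.5)·(0.5) + (2.5)·(2.5) + (1.5)·(1.5) + (1.5)·(1.5) + (-3.5)·(-3.5)) / 5 = 29.5/5 = 5.9
  S[X_1,X_2] = ((-2.5)·(5.1667) + (0.5)·(2.1667) + (2.5)·(-2.8333) + (1.5)·(-1.8333) + (1.5)·(0.1667) + (-3.5)·(-2.8333)) / 5 = -11.5/5 = -2.3
  S[X_2,X_2] = ((5.1667)·(5.1667) + (2.1667)·(2.1667) + (-2.8333)·(-2.8333) + (-1.8333)·(-1.8333) + (0.1667)·(0.1667) + (-2.8333)·(-2.8333)) / 5 = 50.8333/5 = 10.1667
  S = [[5.9, -2.3],
 [-2.3, 10.1667]].

Step 3 — invert S. det(S) = 5.9·10.1667 - (-2.3)² = 54.6933.
  S^{-1} = (1/det) · [[d, -b], [-b, a]] = [[0.1859, 0.0421],
 [0.0421, 0.1079]].

Step 4 — quadratic form (x̄ - mu_0)^T · S^{-1} · (x̄ - mu_0):
  S^{-1} · (x̄ - mu_0) = (-0.5979, -0.4467),
  (x̄ - mu_0)^T · [...] = (-2.5)·(-0.5979) + (-3.1667)·(-0.4467) = 2.9094.

Step 5 — scale by n: T² = 6 · 2.9094 = 17.4561.

T² ≈ 17.4561


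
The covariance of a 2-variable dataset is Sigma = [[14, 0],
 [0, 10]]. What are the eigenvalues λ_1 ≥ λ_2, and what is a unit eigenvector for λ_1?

Step 1 — characteristic polynomial of 2×2 Sigma:
  det(Sigma - λI) = λ² - trace · λ + det = 0.
  trace = 14 + 10 = 24, det = 14·10 - (0)² = 140.
Step 2 — discriminant:
  Δ = trace² - 4·det = 576 - 560 = 16.
Step 3 — eigenvalues:
  λ = (trace ± √Δ)/2 = (24 ± 4)/2,
  λ_1 = 14,  λ_2 = 10.

Step 4 — unit eigenvector for λ_1: Sigma is diagonal, so its eigenvectors are the coordinate axes. λ_1 = 14 is the diagonal entry on the first coordinate axis, hence
  v_1 = (1, 0) (||v_1|| = 1).

λ_1 = 14,  λ_2 = 10;  v_1 ≈ (1, 0)
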